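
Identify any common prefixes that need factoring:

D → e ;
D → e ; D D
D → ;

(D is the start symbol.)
Yes, D has productions with common prefix 'e ;'

Left-factoring is needed when two productions for the same non-terminal
share a common prefix on the right-hand side.

Productions for D:
  D → e ;
  D → e ; D D
  D → ;

Found common prefix 'e ;' in productions for D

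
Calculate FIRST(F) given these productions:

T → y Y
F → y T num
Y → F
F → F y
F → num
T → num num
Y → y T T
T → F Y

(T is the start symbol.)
From F → y T num:
  - y is a terminal: add 'y' and stop
From F → F y:
  - F is the symbol being defined: contributes nothing new
    F is not nullable, so stop
From F → num:
  - num is a terminal: add 'num' and stop

Collecting: FIRST(F) = { 'num', 'y' }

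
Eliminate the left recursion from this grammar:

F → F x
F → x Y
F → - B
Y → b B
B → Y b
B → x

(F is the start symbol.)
F → x Y F'
F → - B F'
F' → x F'
F' → ε
Y → b B
B → Y b
B → x

F is directly left-recursive. The standard transformation for
  A → A α₁ | ... | A α_m | β₁ | ... | β_n
is
  A  → β₁ A' | ... | β_n A'
  A' → α₁ A' | ... | α_m A' | ε

F → x Y becomes F → x Y F'
F → - B becomes F → - B F'
F → F x becomes F' → x F'
Add F' → ε

Productions for other non-terminals are unchanged:
  Y → b B
  B → Y b
  B → x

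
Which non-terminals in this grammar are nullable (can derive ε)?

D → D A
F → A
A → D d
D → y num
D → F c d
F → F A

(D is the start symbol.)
None

A non-terminal is nullable if it can derive ε (the empty string): either it has an ε-production, or it has a production whose right-hand side consists entirely of nullable non-terminals.

There are no ε-productions, so no non-terminal can derive ε.
No non-terminals are nullable.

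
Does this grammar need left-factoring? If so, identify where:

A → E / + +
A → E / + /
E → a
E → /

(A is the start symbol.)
Yes, A has productions with common prefix 'E / +'

Left-factoring is needed when two productions for the same non-terminal
share a common prefix on the right-hand side.

Productions for A:
  A → E / + +
  A → E / + /
Productions for E:
  E → a
  E → /

Found common prefix 'E / +' in productions for A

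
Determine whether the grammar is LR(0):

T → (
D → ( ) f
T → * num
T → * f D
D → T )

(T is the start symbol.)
No. Shift-reduce conflict between [T → ( .] and [D → ( . ) f]

A grammar is LR(0) if no state in the canonical LR(0) collection has:
  - both a shift item (dot before a terminal) and a complete item (shift-reduce conflict), or
  - two or more complete items (reduce-reduce conflict; the accept item [T' → T .] counts as a complete item here).

Augment with T' → T and build the canonical LR(0) collection (I0 = CLOSURE({[T' → . T]}), then GOTO on every symbol after a dot until no new states appear). It has 12 states:
  I0: { [T → . (], [T → . * f D], [T → . * num], [T' → . T] }  — shift
  I1: { [T → ( .] }  — reduce
  I2: { [T → * . f D], [T → * . num] }  — shift
  I3: { [T' → T .] }  — accept
  I4: { [D → . ( ) f], [D → . T )], [T → * f . D], [T → . (], [T → . * f D], [T → . * num] }  — shift
  I5: { [T → * num .] }  — reduce
  I6: { [D → ( . ) f], [T → ( .] }  — shift, reduce
  I7: { [T → * f D .] }  — reduce
  I8: { [D → T . )] }  — shift
  I9: { [D → T ) .] }  — reduce
  I10: { [D → ( ) . f] }  — shift
  I11: { [D → ( ) f .] }  — reduce

Conflict in state I6:
  Shift-reduce conflict between [T → ( .] and [D → ( . ) f]
So the grammar is NOT LR(0).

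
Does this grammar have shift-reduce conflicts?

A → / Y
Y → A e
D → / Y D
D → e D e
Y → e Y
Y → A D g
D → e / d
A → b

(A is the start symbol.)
Augment with A' → A and build the canonical LR(0) collection (I0 = CLOSURE({[A' → . A]}), then GOTO on every symbol after a dot until no new states appear). It has 19 states:
  I0: { [A → . / Y], [A → . b], [A' → . A] }  — shift
  I1: { [A → . / Y], [A → . b], [A → / . Y], [Y → . A D g], [Y → . A e], [Y → . e Y] }  — shift
  I2: { [A' → A .] }  — accept
  I3: { [A → b .] }  — reduce
  I4: { [D → . / Y D], [D → . e / d], [D → . e D e], [Y → A . D g], [Y → A . e] }  — shift
  I5: { [A → / Y .] }  — reduce
  I6: { [A → . / Y], [A → . b], [Y → . A D g], [Y → . A e], [Y → . e Y], [Y → e . Y] }  — shift
  I7: { [Y → e Y .] }  — reduce
  I8: { [A → . / Y], [A → . b], [D → / . Y D], [Y → . A D g], [Y → . A e], [Y → . e Y] }  — shift
  I9: { [Y → A D . g] }  — shift
  I10: { [D → . / Y D], [D → . e / d], [D → . e D e], [D → e . / d], [D → e . D e], [Y → A e .] }  — shift, reduce
  I11: { [A → . / Y], [A → . b], [D → / . Y D], [D → e / . d], [Y → . A D g], [Y → . A e], [Y → . e Y] }  — shift
  I12: { [D → e D . e] }  — shift
  I13: { [D → . / Y D], [D → . e / d], [D → . e D e], [D → e . / d], [D → e . D e] }  — shift
  I14: { [D → e D e .] }  — reduce
  I15: { [D → . / Y D], [D → . e / d], [D → . e D e], [D → / Y . D] }  — shift
  I16: { [D → e / d .] }  — reduce
  I17: { [D → / Y D .] }  — reduce
  I18: { [Y → A D g .] }  — reduce

I10 contains reduce item [Y → A e .] and shift items [D → . / Y D], [D → . e / d], [D → e . / d], [D → . e D e] — shift-reduce conflict.

Answer: Yes — I10: [Y → A e .] vs [D → . / Y D]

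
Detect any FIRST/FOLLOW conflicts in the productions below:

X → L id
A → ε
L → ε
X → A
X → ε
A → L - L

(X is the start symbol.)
A FIRST/FOLLOW conflict occurs when a non-terminal N has a nullable alternative N → β (β ⇒* ε) and another alternative N → α with FIRST(α) ∩ FOLLOW(N) ≠ ∅: on such a lookahead the parser cannot decide between expanding α and letting N vanish via β.

Nullable non-terminals: A, L, X.
FIRST sets used below: FIRST(L) = { ε }, FIRST(A) = { '-', ε }

A: nullable alternative(s) A → ε; FOLLOW(A) = { $ }
  A → ε: FIRST \ {ε} = { } — this is the only nullable alternative, skip
  A → L - L: FIRST \ {ε} = { '-' } — disjoint from FOLLOW(A)
L has a nullable alternative but only one production, so nothing to check.

X: nullable alternative(s) X → A, X → ε; FOLLOW(X) = { $ }
  X → L id: FIRST \ {ε} = { 'id' } — disjoint from FOLLOW(X)
  X → A: FIRST \ {ε} = { '-' } — disjoint from FOLLOW(X)
  X → ε: FIRST \ {ε} = { } — disjoint from FOLLOW(X)

No FIRST/FOLLOW conflicts found.

Answer: No FIRST/FOLLOW conflicts.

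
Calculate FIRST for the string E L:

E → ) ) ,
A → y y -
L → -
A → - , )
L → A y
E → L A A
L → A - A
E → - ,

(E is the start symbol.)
FIRST sets of the non-terminals involved (from the grammar, by fixed-point iteration):
  FIRST(E) = { ')', '-', 'y' }

To compute FIRST(E L), process the symbols left to right:
Symbol E is a non-terminal. Add FIRST(E) \ {ε} = { ')', '-', 'y' }
E is not nullable (ε ∉ FIRST(E)), so stop here.
FIRST(E L) = { ')', '-', 'y' }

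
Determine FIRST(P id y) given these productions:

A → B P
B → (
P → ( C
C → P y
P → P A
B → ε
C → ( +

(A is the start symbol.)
FIRST sets of the non-terminals involved (from the grammar, by fixed-point iteration):
  FIRST(P) = { '(' }

To compute FIRST(P id y), process the symbols left to right:
Symbol P is a non-terminal. Add FIRST(P) \ {ε} = { '(' }
P is not nullable (ε ∉ FIRST(P)), so stop here.
FIRST(P id y) = { '(' }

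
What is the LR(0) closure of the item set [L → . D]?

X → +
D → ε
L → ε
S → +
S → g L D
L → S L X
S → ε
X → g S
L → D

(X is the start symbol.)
Start with: [L → . D]
  [L → . D] has the dot before D: add [D → .]
No further items can be added.

CLOSURE = { [D → .], [L → . D] }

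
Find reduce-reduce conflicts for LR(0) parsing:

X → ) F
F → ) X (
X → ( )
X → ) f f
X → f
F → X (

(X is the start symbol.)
Yes — I12: [F → ) X ( .] vs [F → X ( .]

A reduce-reduce conflict occurs when an LR(0) state has two complete items [A → α .] and [B → β .] — both call for a reduction, and with no lookahead the parser cannot choose between them.

Augment with X' → X and build the canonical LR(0) collection (I0 = CLOSURE({[X' → . X]}), then GOTO on every symbol after a dot until no new states appear). It has 14 states:
  I0: { [X → . ( )], [X → . ) F], [X → . ) f f], [X → . f], [X' → . X] }  — shift
  I1: { [X → ( . )] }  — shift
  I2: { [F → . ) X (], [F → . X (], [X → ) . F], [X → ) . f f], [X → . ( )], [X → . ) F], [X → . ) f f], [X → . f] }  — shift
  I3: { [X' → X .] }  — accept
  I4: { [X → f .] }  — reduce
  I5: { [F → ) . X (], [F → . ) X (], [F → . X (], [X → ) . F], [X → ) . f f], [X → . ( )], [X → . ) F], [X → . ) f f], [X → . f] }  — shift
  I6: { [X → ) F .] }  — reduce
  I7: { [F → X . (] }  — shift
  I8: { [X → ) f . f], [X → f .] }  — shift, reduce
  I9: { [X → ) f f .] }  — reduce
  I10: { [F → X ( .] }  — reduce
  I11: { [F → ) X . (], [F → X . (] }  — shift
  I12: { [F → ) X ( .], [F → X ( .] }  — 2 reduces
  I13: { [X → ( ) .] }  — reduce

I12 contains complete items [F → ) X ( .], [F → X ( .] — reduce-reduce conflict.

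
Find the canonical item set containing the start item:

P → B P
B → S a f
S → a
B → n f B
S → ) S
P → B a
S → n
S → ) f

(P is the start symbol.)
First, augment the grammar with P' → P
I₀ = CLOSURE({ [P' → . P] }):
  [P' → . P] has the dot before P: add [P → . B P], [P → . B a]
  [P → . B P] has the dot before B: add [B → . S a f], [B → . n f B]
  [B → . S a f] has the dot before S: add [S → . a], [S → . ) S], [S → . n], [S → . ) f]
No further items can be added.

I₀ = { [B → . S a f], [B → . n f B], [P → . B P], [P → . B a], [P' → . P], [S → . ) S], [S → . ) f], [S → . a], [S → . n] }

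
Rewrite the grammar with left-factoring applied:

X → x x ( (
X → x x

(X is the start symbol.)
X → x x X'
X' → ( (
X' → ε

Left-factoring transforms A → αβ₁ | αβ₂ into A → αA' and A' → β₁ | β₂
(α is the longest common prefix among the alternatives). Repeat until
no nonterminal has two alternatives with a common prefix.

Round 1: X has alternatives sharing prefix 'x x'. Introduce X': X → x x X'
  Add: X' → ( (
  Add: X' → ε

No remaining common prefixes — done.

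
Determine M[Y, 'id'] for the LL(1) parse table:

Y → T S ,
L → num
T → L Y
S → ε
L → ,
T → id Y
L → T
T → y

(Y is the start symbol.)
To find M[Y, 'id'], we find productions for Y where 'id' is in the predict set (PREDICT(N → α) = (FIRST(α) \ {ε}) ∪ (FOLLOW(N) if α ⇒* ε)).

Relevant sets:
  FIRST(T) = { ',', 'id', 'num', 'y' }

Y → T S ,: PREDICT = { ',', 'id', 'num', 'y' }
  'id' is in predict set, so this production goes in M[Y, 'id']

M[Y, 'id'] = Y → T S ,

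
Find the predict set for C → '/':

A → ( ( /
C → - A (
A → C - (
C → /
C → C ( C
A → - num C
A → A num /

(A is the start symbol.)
{ '/' }

PREDICT(C → '/') = (FIRST(RHS) \ {ε}) ∪ (FOLLOW(C) if ε ∈ FIRST(RHS), i.e. RHS ⇒* ε)
FIRST('/') = { '/' }
ε ∉ FIRST('/'), so FOLLOW(C) is not added.
PREDICT(C → '/') = { '/' }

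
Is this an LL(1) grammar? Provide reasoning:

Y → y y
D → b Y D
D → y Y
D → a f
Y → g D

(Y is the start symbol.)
Yes, the grammar is LL(1).

A grammar is LL(1) if for each non-terminal N with multiple productions, the predict sets of those productions are pairwise disjoint, where PREDICT(N → α) = (FIRST(α) \ {ε}) ∪ (FOLLOW(N) if α ⇒* ε).

For Y:
  PREDICT(Y → y y) = { 'y' }
  PREDICT(Y → g D) = { 'g' }
For D:
  PREDICT(D → b Y D) = { 'b' }
  PREDICT(D → y Y) = { 'y' }
  PREDICT(D → a f) = { 'a' }

All predict sets are disjoint. The grammar IS LL(1).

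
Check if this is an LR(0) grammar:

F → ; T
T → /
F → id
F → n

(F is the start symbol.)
A grammar is LR(0) if no state in the canonical LR(0) collection has:
  - both a shift item (dot before a terminal) and a complete item (shift-reduce conflict), or
  - two or more complete items (reduce-reduce conflict; the accept item [F' → F .] counts as a complete item here).

Augment with F' → F and build the canonical LR(0) collection (I0 = CLOSURE({[F' → . F]}), then GOTO on every symbol after a dot until no new states appear). It has 7 states:
  I0: { [F → . ; T], [F → . id], [F → . n], [F' → . F] }  — shift
  I1: { [F → ; . T], [T → . /] }  — shift
  I2: { [F' → F .] }  — accept
  I3: { [F → id .] }  — reduce
  I4: { [F → n .] }  — reduce
  I5: { [T → / .] }  — reduce
  I6: { [F → ; T .] }  — reduce

Every state is either a pure shift/goto state or contains exactly one complete item and nothing to shift — no conflicts. The grammar is LR(0).

Answer: Yes, the grammar is LR(0)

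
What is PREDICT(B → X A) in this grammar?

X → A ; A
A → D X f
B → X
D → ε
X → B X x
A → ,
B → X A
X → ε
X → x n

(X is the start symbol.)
PREDICT(B → X A) = (FIRST(RHS) \ {ε}) ∪ (FOLLOW(B) if ε ∈ FIRST(RHS), i.e. RHS ⇒* ε)
FIRST(X) = { ',', 'f', 'x', ε }
FIRST(A) = { ',', 'f', 'x' }
FIRST(X A) = { ',', 'f', 'x' }
ε ∉ FIRST(X A), so FOLLOW(B) is not added.
PREDICT(B → X A) = { ',', 'f', 'x' }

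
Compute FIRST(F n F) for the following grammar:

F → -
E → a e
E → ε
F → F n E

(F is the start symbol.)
{ '-' }

FIRST sets of the non-terminals involved (from the grammar, by fixed-point iteration):
  FIRST(F) = { '-' }

To compute FIRST(F n F), process the symbols left to right:
Symbol F is a non-terminal. Add FIRST(F) \ {ε} = { '-' }
F is not nullable (ε ∉ FIRST(F)), so stop here.
FIRST(F n F) = { '-' }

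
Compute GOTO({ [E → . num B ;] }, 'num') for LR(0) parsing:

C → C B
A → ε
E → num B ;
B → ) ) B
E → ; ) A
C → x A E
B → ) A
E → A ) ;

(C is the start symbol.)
{ [B → . ) ) B], [B → . ) A], [E → num . B ;] }

GOTO(I, 'num') = CLOSURE({ [A → αX.β] : [A → α.Xβ] ∈ I, X = 'num' })

Items with dot before 'num', with the dot advanced:
  [E → . num B ;] → [E → num . B ;]
Closure of the advanced items:
  [E → num . B ;] has the dot before B: add [B → . ) ) B], [B → . ) A]

GOTO = { [B → . ) ) B], [B → . ) A], [E → num . B ;] }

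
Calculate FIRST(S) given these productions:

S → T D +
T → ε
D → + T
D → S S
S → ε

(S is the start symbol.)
FIRST sets of the other non-terminals involved (by the same procedure, iterated to a fixed point):
  FIRST(T) = { ε }
  FIRST(D) = { '+', ε }

From S → T D +:
  - T is a non-terminal: add FIRST(T) \ {ε} = { }
    T is nullable, so continue to the next symbol
  - D is a non-terminal: add FIRST(D) \ {ε} = { '+' }
    D is nullable, so continue to the next symbol
  - '+' is a terminal: add '+' and stop
From S → ε:
  - ε-production, so ε ∈ FIRST(S)

Collecting: FIRST(S) = { '+', ε }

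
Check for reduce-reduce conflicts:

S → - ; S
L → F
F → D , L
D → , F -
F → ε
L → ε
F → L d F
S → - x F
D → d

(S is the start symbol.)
Augment with S' → S and build the canonical LR(0) collection (I0 = CLOSURE({[S' → . S]}), then GOTO on every symbol after a dot until no new states appear). It has 18 states:
  I0: { [S → . - ; S], [S → . - x F], [S' → . S] }  — shift
  I1: { [S → - . ; S], [S → - . x F] }  — shift
  I2: { [S' → S .] }  — accept
  I3: { [S → - ; . S], [S → . - ; S], [S → . - x F] }  — shift
  I4: { [D → . , F -], [D → . d], [F → . D , L], [F → . L d F], [F → .], [L → . F], [L → .], [S → - x . F] }  — shift, 2 reduces
  I5: { [D → , . F -], [D → . , F -], [D → . d], [F → . D , L], [F → . L d F], [F → .], [L → . F], [L → .] }  — shift, 2 reduces
  I6: { [F → D . , L] }  — shift
  I7: { [L → F .], [S → - x F .] }  — 2 reduces
  I8: { [F → L . d F] }  — shift
  I9: { [D → d .] }  — reduce
  I10: { [D → . , F -], [D → . d], [F → . D , L], [F → . L d F], [F → .], [F → L d . F], [L → . F], [L → .] }  — shift, 2 reduces
  I11: { [F → L d F .], [L → F .] }  — 2 reduces
  I12: { [D → . , F -], [D → . d], [F → . D , L], [F → . L d F], [F → .], [F → D , . L], [L → . F], [L → .] }  — shift, 2 reduces
  I13: { [L → F .] }  — reduce
  I14: { [F → D , L .], [F → L . d F] }  — shift, reduce
  I15: { [D → , F . -], [L → F .] }  — shift, reduce
  I16: { [D → , F - .] }  — reduce
  I17: { [S → - ; S .] }  — reduce

I4 contains complete items [F → .], [L → .] — reduce-reduce conflict.
I5 contains complete items [F → .], [L → .] — reduce-reduce conflict.
I7 contains complete items [L → F .], [S → - x F .] — reduce-reduce conflict.
I10 contains complete items [F → .], [L → .] — reduce-reduce conflict.
I11 contains complete items [F → L d F .], [L → F .] — reduce-reduce conflict.
I12 contains complete items [F → .], [L → .] — reduce-reduce conflict.

Answer: Yes — I4: [F → .] vs [L → .]; I5: [F → .] vs [L → .]; I7: [L → F .] vs [S → - x F .]; I10: [F → .] vs [L → .]; I11: [F → L d F .] vs [L → F .]; I12: [F → .] vs [L → .]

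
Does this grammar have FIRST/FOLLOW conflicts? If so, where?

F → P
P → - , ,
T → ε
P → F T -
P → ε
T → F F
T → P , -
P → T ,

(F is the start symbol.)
Yes. P → '-' ',' ',' with FOLLOW(P) on { '-' }; P → F T '-' with FOLLOW(P) on { ',', '-' }; P → T ',' with FOLLOW(P) on { ',', '-' }; T → F F with FOLLOW(T) on { ',', '-' }; T → P ',' '-' with FOLLOW(T) on { ',', '-' }

A FIRST/FOLLOW conflict occurs when a non-terminal N has a nullable alternative N → β (β ⇒* ε) and another alternative N → α with FIRST(α) ∩ FOLLOW(N) ≠ ∅: on such a lookahead the parser cannot decide between expanding α and letting N vanish via β.

Nullable non-terminals: F, P, T.
FIRST sets used below: FIRST(F) = { ',', '-', ε }, FIRST(T) = { ',', '-', ε }, FIRST(P) = { ',', '-', ε }
F has a nullable alternative but only one production, so nothing to check.

P: nullable alternative(s) P → ε; FOLLOW(P) = { $, ',', '-' }
  P → - , ,: FIRST \ {ε} = { '-' } — overlaps FOLLOW(P) on { '-' }: CONFLICT
  P → F T -: FIRST \ {ε} = { ',', '-' } — overlaps FOLLOW(P) on { ',', '-' }: CONFLICT
  P → ε: FIRST \ {ε} = { } — this is the only nullable alternative, skip
  P → T ,: FIRST \ {ε} = { ',', '-' } — overlaps FOLLOW(P) on { ',', '-' }: CONFLICT

T: nullable alternative(s) T → ε, T → F F; FOLLOW(T) = { ',', '-' }
  T → ε: FIRST \ {ε} = { } — disjoint from FOLLOW(T)
  T → F F: FIRST \ {ε} = { ',', '-' } — overlaps FOLLOW(T) on { ',', '-' }: CONFLICT
  T → P , -: FIRST \ {ε} = { ',', '-' } — overlaps FOLLOW(T) on { ',', '-' }: CONFLICT

So the grammar has 5 FIRST/FOLLOW conflicts (marked CONFLICT above).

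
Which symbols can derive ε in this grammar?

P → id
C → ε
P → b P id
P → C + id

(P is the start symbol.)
{ 'C' }

A non-terminal is nullable if it can derive ε (the empty string): either it has an ε-production, or it has a production whose right-hand side consists entirely of nullable non-terminals.

ε-productions: C → ε
So C is immediately nullable.
No further non-terminal can be added: every production for the remaining non-terminals contains a terminal or a non-nullable non-terminal.
Nullable = { 'C' }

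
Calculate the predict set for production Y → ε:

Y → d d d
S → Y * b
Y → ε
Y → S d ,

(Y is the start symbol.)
{ $, '*' }

PREDICT(Y → ε) = (FIRST(RHS) \ {ε}) ∪ (FOLLOW(Y) if ε ∈ FIRST(RHS), i.e. RHS ⇒* ε)
The right-hand side is ε (FIRST(ε) = { ε }), so the predict set is FOLLOW(Y) = { $, '*' }
PREDICT(Y → ε) = { $, '*' }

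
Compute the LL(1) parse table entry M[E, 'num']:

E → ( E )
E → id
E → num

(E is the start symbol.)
To find M[E, 'num'], we find productions for E where 'num' is in the predict set (PREDICT(N → α) = (FIRST(α) \ {ε}) ∪ (FOLLOW(N) if α ⇒* ε)).

E → ( E ): PREDICT = { '(' }
E → id: PREDICT = { 'id' }
E → num: PREDICT = { 'num' }
  'num' is in predict set, so this production goes in M[E, 'num']

M[E, 'num'] = E → num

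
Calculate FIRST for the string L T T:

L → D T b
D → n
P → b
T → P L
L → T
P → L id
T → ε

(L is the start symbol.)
FIRST sets of the non-terminals involved (from the grammar, by fixed-point iteration):
  FIRST(L) = { 'b', 'id', 'n', ε }
  FIRST(T) = { 'b', 'id', 'n', ε }

To compute FIRST(L T T), process the symbols left to right:
Symbol L is a non-terminal. Add FIRST(L) \ {ε} = { 'b', 'id', 'n' }
L is nullable (ε ∈ FIRST(L)), continue to the next symbol.
Symbol T is a non-terminal. Add FIRST(T) \ {ε} = { 'b', 'id', 'n' }
T is nullable (ε ∈ FIRST(T)), continue to the next symbol.
Symbol T is a non-terminal. Add FIRST(T) \ {ε} = { 'b', 'id', 'n' }
T is nullable (ε ∈ FIRST(T)), continue to the next symbol.
All symbols are nullable, so ε is in the result.
FIRST(L T T) = { 'b', 'id', 'n', ε }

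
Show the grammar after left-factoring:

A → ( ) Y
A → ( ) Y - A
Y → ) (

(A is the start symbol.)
Left-factoring transforms A → αβ₁ | αβ₂ into A → αA' and A' → β₁ | β₂
(α is the longest common prefix among the alternatives). Repeat until
no nonterminal has two alternatives with a common prefix.

Round 1: A has alternatives sharing prefix '( ) Y'. Introduce A': A → ( ) Y A'
  Add: A' → ε
  Add: A' → - A

No remaining common prefixes — done.

Resulting grammar:
A → ( ) Y A'
A' → ε
A' → - A
Y → ) (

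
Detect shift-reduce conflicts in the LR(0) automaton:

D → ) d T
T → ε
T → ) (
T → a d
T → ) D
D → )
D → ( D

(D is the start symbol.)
Augment with D' → D and build the canonical LR(0) collection (I0 = CLOSURE({[D' → . D]}), then GOTO on every symbol after a dot until no new states appear). It has 12 states:
  I0: { [D → . ( D], [D → . ) d T], [D → . )], [D' → . D] }  — shift
  I1: { [D → ( . D], [D → . ( D], [D → . ) d T], [D → . )] }  — shift
  I2: { [D → ) . d T], [D → ) .] }  — shift, reduce
  I3: { [D' → D .] }  — accept
  I4: { [D → ) d . T], [T → . ) (], [T → . ) D], [T → . a d], [T → .] }  — shift, reduce
  I5: { [D → . ( D], [D → . ) d T], [D → . )], [T → ) . (], [T → ) . D] }  — shift
  I6: { [D → ) d T .] }  — reduce
  I7: { [T → a . d] }  — shift
  I8: { [T → a d .] }  — reduce
  I9: { [D → ( . D], [D → . ( D], [D → . ) d T], [D → . )], [T → ) ( .] }  — shift, reduce
  I10: { [T → ) D .] }  — reduce
  I11: { [D → ( D .] }  — reduce

I2 contains reduce item [D → ) .] and shift item [D → ) . d T] — shift-reduce conflict.
I4 contains reduce item [T → .] and shift items [T → . ) (], [T → . ) D], [T → . a d] — shift-reduce conflict.
I9 contains reduce item [T → ) ( .] and shift items [D → . ( D], [D → . )], [D → . ) d T] — shift-reduce conflict.

Answer: Yes — I2: [D → ) .] vs [D → ) . d T]; I4: [T → .] vs [T → . ) (]; I9: [T → ) ( .] vs [D → . ( D]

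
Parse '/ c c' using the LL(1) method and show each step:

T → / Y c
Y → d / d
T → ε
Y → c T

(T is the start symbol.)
Stack is shown with the top on the left.

Stack    Input    Action
------------------------
T $      / c c $  output T → / Y c
/ Y c $  / c c $  match '/'
Y c $    c c $    output Y → c T
c T c $  c c $    match 'c'
T c $    c $      output T → ε
c $      c $      match 'c'
$        $        accept

The string is accepted.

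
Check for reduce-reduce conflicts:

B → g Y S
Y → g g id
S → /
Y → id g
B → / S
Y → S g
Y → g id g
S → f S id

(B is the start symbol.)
No reduce-reduce conflicts

Augment with B' → B and build the canonical LR(0) collection (I0 = CLOSURE({[B' → . B]}), then GOTO on every symbol after a dot until no new states appear). It has 20 states:
  I0: { [B → . / S], [B → . g Y S], [B' → . B] }  — shift
  I1: { [B → / . S], [S → . /], [S → . f S id] }  — shift
  I2: { [B' → B .] }  — accept
  I3: { [B → g . Y S], [S → . /], [S → . f S id], [Y → . S g], [Y → . g g id], [Y → . g id g], [Y → . id g] }  — shift
  I4: { [S → / .] }  — reduce
  I5: { [Y → S . g] }  — shift
  I6: { [B → g Y . S], [S → . /], [S → . f S id] }  — shift
  I7: { [S → . /], [S → . f S id], [S → f . S id] }  — shift
  I8: { [Y → g . g id], [Y → g . id g] }  — shift
  I9: { [Y → id . g] }  — shift
  I10: { [Y → id g .] }  — reduce
  I11: { [Y → g g . id] }  — shift
  I12: { [Y → g id . g] }  — shift
  I13: { [Y → g id g .] }  — reduce
  I14: { [Y → g g id .] }  — reduce
  I15: { [S → f S . id] }  — shift
  I16: { [S → f S id .] }  — reduce
  I17: { [B → g Y S .] }  — reduce
  I18: { [Y → S g .] }  — reduce
  I19: { [B → / S .] }  — reduce

No state contains more than one complete item.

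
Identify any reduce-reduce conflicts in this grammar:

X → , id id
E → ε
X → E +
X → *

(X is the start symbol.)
No reduce-reduce conflicts

Augment with X' → X and build the canonical LR(0) collection (I0 = CLOSURE({[X' → . X]}), then GOTO on every symbol after a dot until no new states appear). It has 8 states:
  I0: { [E → .], [X → . *], [X → . , id id], [X → . E +], [X' → . X] }  — shift, reduce
  I1: { [X → * .] }  — reduce
  I2: { [X → , . id id] }  — shift
  I3: { [X → E . +] }  — shift
  I4: { [X' → X .] }  — accept
  I5: { [X → E + .] }  — reduce
  I6: { [X → , id . id] }  — shift
  I7: { [X → , id id .] }  — reduce

No state contains more than one complete item.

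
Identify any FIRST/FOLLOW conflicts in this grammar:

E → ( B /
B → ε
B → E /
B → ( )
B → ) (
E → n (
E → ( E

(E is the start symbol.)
A FIRST/FOLLOW conflict occurs when a non-terminal N has a nullable alternative N → β (β ⇒* ε) and another alternative N → α with FIRST(α) ∩ FOLLOW(N) ≠ ∅: on such a lookahead the parser cannot decide between expanding α and letting N vanish via β.

Nullable non-terminals: B.
FIRST sets used below: FIRST(E) = { '(', 'n' }

B: nullable alternative(s) B → ε; FOLLOW(B) = { '/' }
  B → ε: FIRST \ {ε} = { } — this is the only nullable alternative, skip
  B → E /: FIRST \ {ε} = { '(', 'n' } — disjoint from FOLLOW(B)
  B → ( ): FIRST \ {ε} = { '(' } — disjoint from FOLLOW(B)
  B → ) (: FIRST \ {ε} = { ')' } — disjoint from FOLLOW(B)

E has no nullable alternative, so no FIRST/FOLLOW check is needed there.

No FIRST/FOLLOW conflicts found.

Answer: No FIRST/FOLLOW conflicts.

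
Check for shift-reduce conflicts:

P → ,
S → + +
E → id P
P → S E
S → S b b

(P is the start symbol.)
Augment with P' → P and build the canonical LR(0) collection (I0 = CLOSURE({[P' → . P]}), then GOTO on every symbol after a dot until no new states appear). It has 11 states:
  I0: { [P → . ,], [P → . S E], [P' → . P], [S → . + +], [S → . S b b] }  — shift
  I1: { [S → + . +] }  — shift
  I2: { [P → , .] }  — reduce
  I3: { [P' → P .] }  — accept
  I4: { [E → . id P], [P → S . E], [S → S . b b] }  — shift
  I5: { [P → S E .] }  — reduce
  I6: { [S → S b . b] }  — shift
  I7: { [E → id . P], [P → . ,], [P → . S E], [S → . + +], [S → . S b b] }  — shift
  I8: { [E → id P .] }  — reduce
  I9: { [S → S b b .] }  — reduce
  I10: { [S → + + .] }  — reduce

No state contains both a complete item and a shift item.

Answer: No shift-reduce conflicts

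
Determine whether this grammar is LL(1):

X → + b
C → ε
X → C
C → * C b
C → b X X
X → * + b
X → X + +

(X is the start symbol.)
A grammar is LL(1) if for each non-terminal N with multiple productions, the predict sets of those productions are pairwise disjoint, where PREDICT(N → α) = (FIRST(α) \ {ε}) ∪ (FOLLOW(N) if α ⇒* ε).

Relevant sets:
  FIRST(C) = { '*', 'b', ε }
  FIRST(X) = { '*', '+', 'b', ε }
  FOLLOW(X) = { $, '*', '+', 'b' }
  FOLLOW(C) = { $, '*', '+', 'b' }

For X:
  PREDICT(X → '+' b) = { '+' }
  PREDICT(X → C) = { $, '*', '+', 'b' }
  PREDICT(X → '*' '+' b) = { '*' }
  PREDICT(X → X '+' '+') = { '*', '+', 'b' }
For C:
  PREDICT(C → ε) = { $, '*', '+', 'b' }
  PREDICT(C → '*' C b) = { '*' }
  PREDICT(C → b X X) = { 'b' }

Conflict found: Predict set conflict for X: { '+' }
The grammar is NOT LL(1).

Answer: No. Predict set conflict for X: { '+' }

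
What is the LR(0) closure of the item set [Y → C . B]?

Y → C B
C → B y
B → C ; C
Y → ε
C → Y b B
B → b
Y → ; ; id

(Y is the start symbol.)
To compute CLOSURE, for each item [A → α.Bβ] where B is a non-terminal, add [B → .γ] for all productions B → γ; repeat for the newly added items until nothing changes.

Start with: [Y → C . B]
  [Y → C . B] has the dot before B: add [B → . C ; C], [B → . b]
  [B → . C ; C] has the dot before C: add [C → . B y], [C → . Y b B]
  [C → . Y b B] has the dot before Y: add [Y → . C B], [Y → .], [Y → . ; ; id]
No further items can be added.

CLOSURE = { [B → . C ; C], [B → . b], [C → . B y], [C → . Y b B], [Y → . ; ; id], [Y → . C B], [Y → .], [Y → C . B] }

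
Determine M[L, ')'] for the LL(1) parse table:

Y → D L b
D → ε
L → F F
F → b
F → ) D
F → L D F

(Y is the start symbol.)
To find M[L, ')'], we find productions for L where ')' is in the predict set (PREDICT(N → α) = (FIRST(α) \ {ε}) ∪ (FOLLOW(N) if α ⇒* ε)).

Relevant sets:
  FIRST(F) = { ')', 'b' }

L → F F: PREDICT = { ')', 'b' }
  ')' is in predict set, so this production goes in M[L, ')']

M[L, ')'] = L → F F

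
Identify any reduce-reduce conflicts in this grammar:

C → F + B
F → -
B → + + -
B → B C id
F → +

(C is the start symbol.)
No reduce-reduce conflicts

Augment with C' → C and build the canonical LR(0) collection (I0 = CLOSURE({[C' → . C]}), then GOTO on every symbol after a dot until no new states appear). It has 12 states:
  I0: { [C → . F + B], [C' → . C], [F → . +], [F → . -] }  — shift
  I1: { [F → + .] }  — reduce
  I2: { [F → - .] }  — reduce
  I3: { [C' → C .] }  — accept
  I4: { [C → F . + B] }  — shift
  I5: { [B → . + + -], [B → . B C id], [C → F + . B] }  — shift
  I6: { [B → + . + -] }  — shift
  I7: { [B → B . C id], [C → . F + B], [C → F + B .], [F → . +], [F → . -] }  — shift, reduce
  I8: { [B → B C . id] }  — shift
  I9: { [B → B C id .] }  — reduce
  I10: { [B → + + . -] }  — shift
  I11: { [B → + + - .] }  — reduce

No state contains more than one complete item.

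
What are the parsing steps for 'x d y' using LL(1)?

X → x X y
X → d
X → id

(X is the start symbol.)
LL(1) parsing maintains a stack (initially the start symbol over $) and the input. At each step: if the stack top is a terminal, match it against the current input token; if it is a non-terminal N, replace it with the RHS of M[N, lookahead] (the unique production whose predict set contains the lookahead).

Stack is shown with the top on the left.

Stack    Input    Action
------------------------
X $      x d y $  output X → x X y
x X y $  x d y $  match 'x'
X y $    d y $    output X → d
d y $    d y $    match 'd'
y $      y $      match 'y'
$        $        accept

The string is accepted.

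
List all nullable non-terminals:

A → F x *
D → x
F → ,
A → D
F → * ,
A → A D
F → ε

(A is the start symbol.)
{ 'F' }

A non-terminal is nullable if it can derive ε (the empty string): either it has an ε-production, or it has a production whose right-hand side consists entirely of nullable non-terminals.

ε-productions: F → ε
So F is immediately nullable.
No further non-terminal can be added: every production for the remaining non-terminals contains a terminal or a non-nullable non-terminal.
Nullable = { 'F' }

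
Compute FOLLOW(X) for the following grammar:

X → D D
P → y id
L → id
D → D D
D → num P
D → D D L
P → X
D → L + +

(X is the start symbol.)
{ $, 'id', 'num' }

X is the start symbol, so $ ∈ FOLLOW(X).
In P → X: X is at the end, add FOLLOW(P)

The FOLLOW sets referred to above (computed the same way, to a fixed point):
  FOLLOW(P) = { $, 'id', 'num' }

Taking the union: FOLLOW(X) = { $, 'id', 'num' }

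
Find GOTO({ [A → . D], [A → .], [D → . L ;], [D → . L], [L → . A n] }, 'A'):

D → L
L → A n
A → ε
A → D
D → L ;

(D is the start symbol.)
GOTO(I, 'A') = CLOSURE({ [A → αX.β] : [A → α.Xβ] ∈ I, X = 'A' })

Items with dot before 'A', with the dot advanced:
  [L → . A n] → [L → A . n]
Closure adds nothing (no advanced item has the dot before a non-terminal).

GOTO = { [L → A . n] }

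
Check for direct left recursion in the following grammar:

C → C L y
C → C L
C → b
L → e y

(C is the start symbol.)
Yes, C is left-recursive

Direct left recursion occurs when N → N α for some non-terminal N (the right-hand side begins with the left-hand side itself).

C → C L y: LEFT RECURSIVE (starts with C)
C → C L: LEFT RECURSIVE (starts with C)
C → b: starts with b
L → e y: starts with e

The grammar has direct left recursion on: C.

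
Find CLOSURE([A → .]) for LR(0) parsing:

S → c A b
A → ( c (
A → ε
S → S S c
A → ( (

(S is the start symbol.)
Start with: [A → .]
The dot is at the end, so nothing is added.

CLOSURE = { [A → .] }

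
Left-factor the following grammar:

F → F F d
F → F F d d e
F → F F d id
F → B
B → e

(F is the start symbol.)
F → F F d F'
F' → ε
F' → d e
F' → id
F → B
B → e

Left-factoring transforms A → αβ₁ | αβ₂ into A → αA' and A' → β₁ | β₂
(α is the longest common prefix among the alternatives). Repeat until
no nonterminal has two alternatives with a common prefix.

Round 1: F has alternatives sharing prefix 'F F d'. Introduce F': F → F F d F'
  Add: F' → ε
  Add: F' → d e
  Add: F' → id

No remaining common prefixes — done.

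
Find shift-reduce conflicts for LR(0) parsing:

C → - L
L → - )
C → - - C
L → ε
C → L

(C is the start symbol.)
Yes — I0: [L → .] vs [C → . - - C]; I1: [L → .] vs [C → - . - C]; I5: [L → .] vs [C → . - - C]

Augment with C' → C and build the canonical LR(0) collection (I0 = CLOSURE({[C' → . C]}), then GOTO on every symbol after a dot until no new states appear). It has 8 states:
  I0: { [C → . - - C], [C → . - L], [C → . L], [C' → . C], [L → . - )], [L → .] }  — shift, reduce
  I1: { [C → - . - C], [C → - . L], [L → - . )], [L → . - )], [L → .] }  — shift, reduce
  I2: { [C' → C .] }  — accept
  I3: { [C → L .] }  — reduce
  I4: { [L → - ) .] }  — reduce
  I5: { [C → - - . C], [C → . - - C], [C → . - L], [C → . L], [L → - . )], [L → . - )], [L → .] }  — shift, reduce
  I6: { [C → - L .] }  — reduce
  I7: { [C → - - C .] }  — reduce

I0 contains reduce item [L → .] and shift items [C → . - - C], [C → . - L], [L → . - )] — shift-reduce conflict.
I1 contains reduce item [L → .] and shift items [C → - . - C], [L → . - )], [L → - . )] — shift-reduce conflict.
I5 contains reduce item [L → .] and shift items [C → . - - C], [C → . - L], [L → . - )], [L → - . )] — shift-reduce conflict.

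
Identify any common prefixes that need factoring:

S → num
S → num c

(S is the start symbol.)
Left-factoring is needed when two productions for the same non-terminal
share a common prefix on the right-hand side.

Productions for S:
  S → num
  S → num c

Found common prefix 'num' in productions for S

Answer: Yes, S has productions with common prefix 'num'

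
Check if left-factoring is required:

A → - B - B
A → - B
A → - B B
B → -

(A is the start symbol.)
Yes, A has productions with common prefix '- B'

Left-factoring is needed when two productions for the same non-terminal
share a common prefix on the right-hand side.

Productions for A:
  A → - B - B
  A → - B
  A → - B B

Found common prefix '- B' in productions for A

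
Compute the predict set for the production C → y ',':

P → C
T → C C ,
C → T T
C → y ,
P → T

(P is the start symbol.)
PREDICT(C → y ',') = (FIRST(RHS) \ {ε}) ∪ (FOLLOW(C) if ε ∈ FIRST(RHS), i.e. RHS ⇒* ε)
FIRST(y ',') = { 'y' }
ε ∉ FIRST(y ','), so FOLLOW(C) is not added.
PREDICT(C → y ',') = { 'y' }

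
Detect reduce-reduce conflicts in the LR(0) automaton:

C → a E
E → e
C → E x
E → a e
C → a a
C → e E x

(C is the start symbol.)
Yes — I12: [E → a e .] vs [E → e .]

A reduce-reduce conflict occurs when an LR(0) state has two complete items [A → α .] and [B → β .] — both call for a reduction, and with no lookahead the parser cannot choose between them.

Augment with C' → C and build the canonical LR(0) collection (I0 = CLOSURE({[C' → . C]}), then GOTO on every symbol after a dot until no new states appear). It has 14 states:
  I0: { [C → . E x], [C → . a E], [C → . a a], [C → . e E x], [C' → . C], [E → . a e], [E → . e] }  — shift
  I1: { [C' → C .] }  — accept
  I2: { [C → E . x] }  — shift
  I3: { [C → a . E], [C → a . a], [E → . a e], [E → . e], [E → a . e] }  — shift
  I4: { [C → e . E x], [E → . a e], [E → . e], [E → e .] }  — shift, reduce
  I5: { [C → e E . x] }  — shift
  I6: { [E → a . e] }  — shift
  I7: { [E → e .] }  — reduce
  I8: { [E → a e .] }  — reduce
  I9: { [C → e E x .] }  — reduce
  I10: { [C → a E .] }  — reduce
  I11: { [C → a a .], [E → a . e] }  — shift, reduce
  I12: { [E → a e .], [E → e .] }  — 2 reduces
  I13: { [C → E x .] }  — reduce

I12 contains complete items [E → a e .], [E → e .] — reduce-reduce conflict.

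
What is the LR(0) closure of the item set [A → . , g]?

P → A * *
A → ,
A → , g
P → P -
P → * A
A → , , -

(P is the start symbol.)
{ [A → . , g] }

Start with: [A → . , g]
The dot precedes the terminal ',', so nothing is added.

CLOSURE = { [A → . , g] }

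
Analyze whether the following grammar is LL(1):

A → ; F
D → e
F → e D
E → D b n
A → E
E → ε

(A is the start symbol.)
A grammar is LL(1) if for each non-terminal N with multiple productions, the predict sets of those productions are pairwise disjoint, where PREDICT(N → α) = (FIRST(α) \ {ε}) ∪ (FOLLOW(N) if α ⇒* ε).

Relevant sets:
  FIRST(E) = { 'e', ε }
  FIRST(D) = { 'e' }
  FOLLOW(A) = { $ }
  FOLLOW(E) = { $ }

For A:
  PREDICT(A → ';' F) = { ';' }
  PREDICT(A → E) = { $, 'e' }
For E:
  PREDICT(E → D b n) = { 'e' }
  PREDICT(E → ε) = { $ }
D, F have a single production, so nothing to check there.

All predict sets are disjoint. The grammar IS LL(1).

Answer: Yes, the grammar is LL(1).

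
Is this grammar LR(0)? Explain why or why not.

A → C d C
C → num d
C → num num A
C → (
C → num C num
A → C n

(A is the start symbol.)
Augment with A' → A and build the canonical LR(0) collection (I0 = CLOSURE({[A' → . A]}), then GOTO on every symbol after a dot until no new states appear). It has 14 states:
  I0: { [A → . C d C], [A → . C n], [A' → . A], [C → . (], [C → . num C num], [C → . num d], [C → . num num A] }  — shift
  I1: { [C → ( .] }  — reduce
  I2: { [A' → A .] }  — accept
  I3: { [A → C . d C], [A → C . n] }  — shift
  I4: { [C → . (], [C → . num C num], [C → . num d], [C → . num num A], [C → num . C num], [C → num . d], [C → num . num A] }  — shift
  I5: { [C → num C . num] }  — shift
  I6: { [C → num d .] }  — reduce
  I7: { [A → . C d C], [A → . C n], [C → . (], [C → . num C num], [C → . num d], [C → . num num A], [C → num . C num], [C → num . d], [C → num . num A], [C → num num . A] }  — shift
  I8: { [C → num num A .] }  — reduce
  I9: { [A → C . d C], [A → C . n], [C → num C . num] }  — shift
  I10: { [A → C d . C], [C → . (], [C → . num C num], [C → . num d], [C → . num num A] }  — shift
  I11: { [A → C n .] }  — reduce
  I12: { [C → num C num .] }  — reduce
  I13: { [A → C d C .] }  — reduce

Every state is either a pure shift/goto state or contains exactly one complete item and nothing to shift — no conflicts. The grammar is LR(0).

Answer: Yes, the grammar is LR(0)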